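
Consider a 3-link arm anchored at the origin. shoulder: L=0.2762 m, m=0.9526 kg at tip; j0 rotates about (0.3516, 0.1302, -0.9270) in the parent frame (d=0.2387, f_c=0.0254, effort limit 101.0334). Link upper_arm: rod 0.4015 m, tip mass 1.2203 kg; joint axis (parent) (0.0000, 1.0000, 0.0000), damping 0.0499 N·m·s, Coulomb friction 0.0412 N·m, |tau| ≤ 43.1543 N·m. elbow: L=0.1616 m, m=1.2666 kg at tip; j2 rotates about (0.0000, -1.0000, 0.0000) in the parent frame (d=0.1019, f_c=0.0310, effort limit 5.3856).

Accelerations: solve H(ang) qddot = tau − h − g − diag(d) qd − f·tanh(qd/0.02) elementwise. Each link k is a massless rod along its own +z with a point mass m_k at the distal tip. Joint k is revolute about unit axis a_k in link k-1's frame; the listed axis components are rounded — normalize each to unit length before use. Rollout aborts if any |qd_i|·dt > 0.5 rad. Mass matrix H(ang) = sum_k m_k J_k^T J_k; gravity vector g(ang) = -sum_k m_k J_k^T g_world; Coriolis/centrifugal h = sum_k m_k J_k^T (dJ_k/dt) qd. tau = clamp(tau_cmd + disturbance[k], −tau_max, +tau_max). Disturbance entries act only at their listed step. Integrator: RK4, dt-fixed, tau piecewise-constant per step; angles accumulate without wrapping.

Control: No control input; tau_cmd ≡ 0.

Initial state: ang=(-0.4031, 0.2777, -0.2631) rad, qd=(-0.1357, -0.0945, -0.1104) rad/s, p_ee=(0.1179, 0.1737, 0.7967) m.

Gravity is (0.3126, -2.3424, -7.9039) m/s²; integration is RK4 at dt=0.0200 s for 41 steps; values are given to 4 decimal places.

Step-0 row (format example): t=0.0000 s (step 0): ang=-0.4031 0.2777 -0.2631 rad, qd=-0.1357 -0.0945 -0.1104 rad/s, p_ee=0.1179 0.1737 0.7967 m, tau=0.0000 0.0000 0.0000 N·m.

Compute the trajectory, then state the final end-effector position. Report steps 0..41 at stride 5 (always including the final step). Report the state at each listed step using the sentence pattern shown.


t=0.1000 s (step 5): ang=-0.4048 0.2679 -0.3647 rad, qd=0.0951 -0.0767 -1.8261 rad/s, p_ee=0.1259 0.1766 0.7897 m, tau=0.0000 0.0000 0.0000 N·m.
t=0.2000 s (step 10): ang=-0.3848 0.2659 -0.6271 rad, qd=0.3052 0.0597 -3.4497 rad/s, p_ee=0.1609 0.1755 0.7629 m, tau=0.0000 0.0000 0.0000 N·m.
t=0.3000 s (step 15): ang=-0.3438 0.2918 -1.0488 rad, qd=0.5170 0.5625 -4.8910 rad/s, p_ee=0.2149 0.1637 0.6986 m, tau=0.0000 0.0000 0.0000 N·m.
t=0.4000 s (step 20): ang=-0.2805 0.4076 -1.5766 rad, qd=0.7535 1.9358 -5.4596 rad/s, p_ee=0.2683 0.1331 0.5839 m, tau=0.0000 0.0000 0.0000 N·m.
t=0.5000 s (step 25): ang=-0.1921 0.7140 -2.0735 rad, qd=1.0194 4.2894 -3.9373 rad/s, p_ee=0.3006 0.0845 0.4330 m, tau=0.0000 0.0000 0.0000 N·m.
t=0.6000 s (step 30): ang=-0.0713 1.2470 -2.2090 rad, qd=1.4767 6.1099 2.0858 rad/s, p_ee=0.3274 0.0281 0.2530 m, tau=0.0000 0.0000 0.0000 N·m.
t=0.7000 s (step 35): ang=0.1422 1.8927 -1.5059 rad, qd=3.1928 6.8253 12.7224 rad/s, p_ee=0.3367 -0.0441 -0.0145 m, tau=0.0000 0.0000 0.0000 N·m.
t=0.8000 s (step 40): ang=0.7989 2.6112 0.3840 rad, qd=12.0172 4.8706 15.9838 rad/s, p_ee=0.2443 -0.1667 -0.2251 m, tau=0.0000 0.0000 0.0000 N·m.
t=0.8200 s (step 41): ang=1.0594 2.6836 0.6493 rad, qd=13.8028 2.3906 10.8428 rad/s, p_ee=0.1862 -0.1954 -0.2351 m.
final p_ee position (m): 0.1862 -0.1954 -0.2351


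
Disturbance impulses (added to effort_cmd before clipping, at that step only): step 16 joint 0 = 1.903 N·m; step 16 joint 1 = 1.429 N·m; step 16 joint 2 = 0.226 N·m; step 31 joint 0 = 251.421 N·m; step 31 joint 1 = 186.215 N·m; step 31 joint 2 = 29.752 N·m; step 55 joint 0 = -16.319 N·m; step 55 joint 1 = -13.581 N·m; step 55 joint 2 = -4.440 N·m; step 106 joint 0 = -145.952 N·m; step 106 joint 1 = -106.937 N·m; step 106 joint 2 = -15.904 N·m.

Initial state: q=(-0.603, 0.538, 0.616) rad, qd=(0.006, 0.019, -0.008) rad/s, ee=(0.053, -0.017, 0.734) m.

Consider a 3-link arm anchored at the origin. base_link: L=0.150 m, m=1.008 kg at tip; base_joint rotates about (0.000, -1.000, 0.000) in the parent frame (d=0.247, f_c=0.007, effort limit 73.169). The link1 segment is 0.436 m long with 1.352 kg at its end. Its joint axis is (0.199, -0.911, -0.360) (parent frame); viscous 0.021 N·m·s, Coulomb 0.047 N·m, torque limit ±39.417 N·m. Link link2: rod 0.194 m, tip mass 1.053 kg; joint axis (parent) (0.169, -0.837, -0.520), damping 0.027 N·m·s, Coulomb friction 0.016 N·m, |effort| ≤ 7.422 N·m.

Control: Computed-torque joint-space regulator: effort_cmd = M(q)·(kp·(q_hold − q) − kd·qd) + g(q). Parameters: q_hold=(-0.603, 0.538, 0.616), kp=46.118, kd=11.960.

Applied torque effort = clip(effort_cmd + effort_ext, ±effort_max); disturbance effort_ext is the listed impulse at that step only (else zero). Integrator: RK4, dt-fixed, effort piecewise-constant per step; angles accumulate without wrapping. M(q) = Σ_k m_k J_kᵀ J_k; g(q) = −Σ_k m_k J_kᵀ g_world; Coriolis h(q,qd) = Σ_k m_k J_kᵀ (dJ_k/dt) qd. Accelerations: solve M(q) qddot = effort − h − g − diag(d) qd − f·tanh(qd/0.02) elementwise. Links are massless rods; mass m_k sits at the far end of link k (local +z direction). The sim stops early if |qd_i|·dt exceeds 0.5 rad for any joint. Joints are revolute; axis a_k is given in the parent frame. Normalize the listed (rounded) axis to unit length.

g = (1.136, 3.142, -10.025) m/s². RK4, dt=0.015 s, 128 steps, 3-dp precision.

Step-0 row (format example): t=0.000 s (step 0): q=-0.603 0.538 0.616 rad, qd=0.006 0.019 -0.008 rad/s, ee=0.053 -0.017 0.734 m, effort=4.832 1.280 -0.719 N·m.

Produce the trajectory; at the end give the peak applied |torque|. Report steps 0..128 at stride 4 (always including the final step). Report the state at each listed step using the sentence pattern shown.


t=0.060 s (step 4): q=-0.602 0.538 0.616 rad, qd=0.004 0.006 -0.003 rad/s, ee=0.053 -0.017 0.734 m, effort=4.924 1.348 -0.709 N·m.
t=0.120 s (step 8): q=-0.602 0.538 0.616 rad, qd=-0.002 0.005 -0.004 rad/s, ee=0.052 -0.017 0.734 m, effort=4.983 1.391 -0.703 N·m.
t=0.180 s (step 12): q=-0.602 0.538 0.616 rad, qd=-0.004 0.004 -0.004 rad/s, ee=0.052 -0.017 0.734 m, effort=5.020 1.418 -0.699 N·m.
t=0.240 s (step 16): q=-0.602 0.538 0.616 rad, qd=-0.005 0.004 -0.004 rad/s, ee=0.053 -0.017 0.734 m, effort=6.946 2.864 -0.470 N·m.
t=0.300 s (step 20): q=-0.602 0.538 0.617 rad, qd=0.007 0.007 -0.002 rad/s, ee=0.052 -0.017 0.734 m, effort=4.811 1.265 -0.722 N·m.
t=0.360 s (step 24): q=-0.601 0.538 0.617 rad, qd=-0.002 0.004 -0.004 rad/s, ee=0.052 -0.017 0.734 m, effort=4.920 1.344 -0.710 N·m.
t=0.420 s (step 28): q=-0.601 0.538 0.617 rad, qd=-0.006 0.003 -0.004 rad/s, ee=0.052 -0.017 0.734 m, effort=4.987 1.393 -0.703 N·m.
t=0.480 s (step 32): q=-0.538 0.452 0.677 rad, qd=8.376 -11.408 7.467 rad/s, ee=0.045 -0.016 0.736 m, effort=-7.513 -5.389 -2.210 N·m.
t=0.540 s (step 36): q=-0.274 0.106 0.847 rad, qd=1.778 -2.186 0.703 rad/s, ee=0.018 -0.002 0.740 m, effort=-2.453 -1.197 -1.660 N·m.
t=0.600 s (step 40): q=-0.235 0.061 0.855 rad, qd=-0.103 0.216 -0.241 rad/s, ee=0.012 0.000 0.741 m, effort=0.672 0.673 -1.270 N·m.
t=0.660 s (step 44): q=-0.260 0.097 0.830 rad, qd=-0.646 0.844 -0.530 rad/s, ee=0.015 -0.003 0.742 m, effort=2.650 1.680 -1.006 N·m.
t=0.720 s (step 48): q=-0.303 0.151 0.796 rad, qd=-0.744 0.927 -0.586 rad/s, ee=0.022 -0.007 0.743 m, effort=3.843 2.207 -0.840 N·m.
t=0.780 s (step 52): q=-0.346 0.203 0.763 rad, qd=-0.665 0.801 -0.504 rad/s, ee=0.029 -0.010 0.743 m, effort=4.522 2.452 -0.746 N·m.
t=0.840 s (step 56): q=-0.377 0.239 0.722 rad, qd=0.044 -0.235 -2.361 rad/s, ee=0.039 -0.013 0.744 m, effort=7.925 5.084 0.143 N·m.
t=0.900 s (step 60): q=-0.388 0.246 0.622 rad, qd=-0.292 0.292 -1.054 rad/s, ee=0.058 -0.017 0.750 m, effort=6.952 4.228 -0.059 N·m.
t=0.960 s (step 64): q=-0.408 0.268 0.584 rad, qd=-0.358 0.413 -0.285 rad/s, ee=0.066 -0.020 0.751 m, effort=6.234 3.552 -0.230 N·m.
t=1.020 s (step 68): q=-0.429 0.293 0.579 rad, qd=-0.349 0.433 0.055 rad/s, ee=0.068 -0.020 0.750 m, effort=5.725 3.035 -0.364 N·m.
t=1.080 s (step 72): q=-0.449 0.319 0.585 rad, qd=-0.315 0.419 0.138 rad/s, ee=0.068 -0.021 0.748 m, effort=5.385 2.655 -0.452 N·m.
t=1.140 s (step 76): q=-0.467 0.342 0.595 rad, qd=-0.268 0.372 0.161 rad/s, ee=0.066 -0.020 0.747 m, effort=5.171 2.387 -0.517 N·m.
t=1.200 s (step 80): q=-0.481 0.363 0.604 rad, qd=-0.224 0.319 0.154 rad/s, ee=0.064 -0.020 0.745 m, effort=5.048 2.201 -0.564 N·m.
t=1.260 s (step 84): q=-0.493 0.380 0.613 rad, qd=-0.186 0.269 0.133 rad/s, ee=0.062 -0.020 0.744 m, effort=4.983 2.075 -0.597 N·m.
t=1.320 s (step 88): q=-0.504 0.395 0.620 rad, qd=-0.155 0.225 0.108 rad/s, ee=0.060 -0.019 0.742 m, effort=4.955 1.990 -0.620 N·m.
t=1.380 s (step 92): q=-0.512 0.407 0.626 rad, qd=-0.130 0.188 0.084 rad/s, ee=0.058 -0.019 0.741 m, effort=4.949 1.932 -0.637 N·m.
t=1.440 s (step 96): q=-0.519 0.418 0.630 rad, qd=-0.109 0.157 0.062 rad/s, ee=0.057 -0.019 0.741 m, effort=4.955 1.891 -0.648 N·m.
t=1.500 s (step 100): q=-0.525 0.426 0.633 rad, qd=-0.092 0.131 0.045 rad/s, ee=0.056 -0.018 0.740 m, effort=4.965 1.863 -0.655 N·m.
t=1.560 s (step 104): q=-0.530 0.434 0.636 rad, qd=-0.077 0.109 0.032 rad/s, ee=0.056 -0.018 0.739 m, effort=4.977 1.841 -0.661 N·m.
t=1.620 s (step 108): q=-0.732 0.704 0.476 rad, qd=-6.449 8.535 -6.161 rad/s, ee=0.074 -0.015 0.730 m, effort=17.424 7.582 0.595 N·m.
t=1.680 s (step 112): q=-0.926 0.953 0.269 rad, qd=-1.280 1.559 -1.511 rad/s, ee=0.103 -0.004 0.716 m, effort=12.046 3.847 0.336 N·m.
t=1.740 s (step 116): q=-0.950 0.979 0.240 rad, qd=0.206 -0.317 0.193 rad/s, ee=0.110 -0.003 0.714 m, effort=9.023 2.291 0.058 N·m.
t=1.800 s (step 120): q=-0.920 0.941 0.267 rad, qd=0.698 -0.876 0.636 rad/s, ee=0.107 -0.006 0.717 m, effort=7.285 1.510 -0.132 N·m.
t=1.860 s (step 124): q=-0.874 0.884 0.308 rad, qd=0.799 -0.966 0.700 rad/s, ee=0.100 -0.009 0.721 m, effort=6.272 1.105 -0.263 N·m.
t=1.920 s (step 128): q=-0.828 0.829 0.348 rad, qd=0.721 -0.850 0.620 rad/s, ee=0.092 -0.013 0.725 m.
max |effort| (N·m): 73.169


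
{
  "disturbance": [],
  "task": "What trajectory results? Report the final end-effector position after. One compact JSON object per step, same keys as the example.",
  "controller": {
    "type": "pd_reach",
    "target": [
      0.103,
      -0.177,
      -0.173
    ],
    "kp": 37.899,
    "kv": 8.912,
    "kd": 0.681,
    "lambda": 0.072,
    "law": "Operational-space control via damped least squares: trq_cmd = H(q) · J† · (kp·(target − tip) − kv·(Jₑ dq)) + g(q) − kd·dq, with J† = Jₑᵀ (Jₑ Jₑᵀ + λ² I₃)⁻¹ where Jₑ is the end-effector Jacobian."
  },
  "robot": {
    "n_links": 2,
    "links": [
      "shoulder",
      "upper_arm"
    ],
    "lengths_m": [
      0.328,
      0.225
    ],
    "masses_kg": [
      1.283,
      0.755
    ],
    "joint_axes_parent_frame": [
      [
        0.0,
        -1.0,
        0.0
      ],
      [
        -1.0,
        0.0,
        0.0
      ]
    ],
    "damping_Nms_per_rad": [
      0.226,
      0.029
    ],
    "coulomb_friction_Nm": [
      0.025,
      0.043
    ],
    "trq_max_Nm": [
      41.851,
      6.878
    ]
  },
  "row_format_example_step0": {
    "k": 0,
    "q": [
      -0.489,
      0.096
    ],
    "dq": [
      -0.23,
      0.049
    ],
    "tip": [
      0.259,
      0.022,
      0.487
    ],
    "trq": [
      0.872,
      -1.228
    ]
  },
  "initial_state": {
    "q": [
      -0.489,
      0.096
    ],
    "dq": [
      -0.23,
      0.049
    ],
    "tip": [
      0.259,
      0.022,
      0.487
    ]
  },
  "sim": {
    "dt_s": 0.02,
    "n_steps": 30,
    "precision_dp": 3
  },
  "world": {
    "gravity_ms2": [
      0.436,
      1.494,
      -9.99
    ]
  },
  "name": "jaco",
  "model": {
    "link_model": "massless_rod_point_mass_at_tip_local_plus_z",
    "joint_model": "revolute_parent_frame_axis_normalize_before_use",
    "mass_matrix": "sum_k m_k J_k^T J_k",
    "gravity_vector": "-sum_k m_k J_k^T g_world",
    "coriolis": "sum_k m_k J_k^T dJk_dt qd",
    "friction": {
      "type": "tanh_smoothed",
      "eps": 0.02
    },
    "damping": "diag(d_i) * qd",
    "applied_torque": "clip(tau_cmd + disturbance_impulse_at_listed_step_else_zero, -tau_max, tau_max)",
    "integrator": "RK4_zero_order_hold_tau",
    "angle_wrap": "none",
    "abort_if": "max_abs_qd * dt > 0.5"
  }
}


{"k":1,"q":[-0.495,0.093],"dq":[-0.409,-0.372],"tip":[0.262,0.021,0.486],"trq":[1.603,-0.816]}
{"k":2,"q":[-0.505,0.083],"dq":[-0.55,-0.571],"tip":[0.267,0.019,0.483],"trq":[2.199,-0.63]}
{"k":3,"q":[-0.517,0.071],"dq":[-0.661,-0.679],"tip":[0.273,0.016,0.48],"trq":[2.69,-0.537]}
{"k":4,"q":[-0.531,0.057],"dq":[-0.749,-0.748],"tip":[0.28,0.013,0.476],"trq":[3.102,-0.485]}
{"k":5,"q":[-0.547,0.041],"dq":[-0.82,-0.8],"tip":[0.287,0.009,0.472],"trq":[3.452,-0.451]}
{"k":6,"q":[-0.564,0.025],"dq":[-0.877,-0.845],"tip":[0.296,0.006,0.467],"trq":[3.754,-0.424]}
{"k":7,"q":[-0.582,0.007],"dq":[-0.924,-0.888],"tip":[0.304,0.002,0.462],"trq":[4.021,-0.401]}
{"k":8,"q":[-0.601,-0.011],"dq":[-0.962,-0.93],"tip":[0.313,-0.002,0.456],"trq":[4.259,-0.378]}
{"k":9,"q":[-0.62,-0.03],"dq":[-0.995,-0.971],"tip":[0.321,-0.007,0.45],"trq":[4.475,-0.357]}
{"k":10,"q":[-0.64,-0.05],"dq":[-1.023,-1.013],"tip":[0.33,-0.011,0.443],"trq":[4.674,-0.335]}
{"k":11,"q":[-0.661,-0.07],"dq":[-1.047,-1.055],"tip":[0.339,-0.016,0.436],"trq":[4.859,-0.313]}
{"k":12,"q":[-0.682,-0.092],"dq":[-1.068,-1.098],"tip":[0.348,-0.021,0.428],"trq":[5.034,-0.291]}
{"k":13,"q":[-0.704,-0.114],"dq":[-1.086,-1.141],"tip":[0.357,-0.026,0.42],"trq":[5.199,-0.27]}
{"k":14,"q":[-0.726,-0.137],"dq":[-1.104,-1.183],"tip":[0.366,-0.031,0.412],"trq":[5.357,-0.248]}
{"k":15,"q":[-0.748,-0.162],"dq":[-1.119,-1.226],"tip":[0.374,-0.036,0.403],"trq":[5.509,-0.226]}
{"k":16,"q":[-0.77,-0.186],"dq":[-1.134,-1.268],"tip":[0.382,-0.042,0.394],"trq":[5.655,-0.205]}
{"k":17,"q":[-0.793,-0.212],"dq":[-1.148,-1.31],"tip":[0.39,-0.047,0.384],"trq":[5.796,-0.184]}
{"k":18,"q":[-0.816,-0.239],"dq":[-1.161,-1.351],"tip":[0.398,-0.053,0.374],"trq":[5.932,-0.164]}
{"k":19,"q":[-0.84,-0.266],"dq":[-1.173,-1.392],"tip":[0.406,-0.059,0.364],"trq":[6.063,-0.144]}
{"k":20,"q":[-0.863,-0.294],"dq":[-1.185,-1.431],"tip":[0.413,-0.065,0.353],"trq":[6.19,-0.126]}
{"k":21,"q":[-0.887,-0.323],"dq":[-1.197,-1.469],"tip":[0.42,-0.072,0.342],"trq":[6.312,-0.108]}
{"k":22,"q":[-0.911,-0.353],"dq":[-1.209,-1.505],"tip":[0.426,-0.078,0.33],"trq":[6.428,-0.091]}
{"k":23,"q":[-0.935,-0.384],"dq":[-1.22,-1.539],"tip":[0.432,-0.084,0.319],"trq":[6.54,-0.075]}
{"k":24,"q":[-0.96,-0.415],"dq":[-1.231,-1.572],"tip":[0.437,-0.091,0.306],"trq":[6.647,-0.061]}
{"k":25,"q":[-0.985,-0.446],"dq":[-1.242,-1.602],"tip":[0.442,-0.097,0.294],"trq":[6.748,-0.049]}
{"k":26,"q":[-1.009,-0.479],"dq":[-1.252,-1.629],"tip":[0.447,-0.104,0.281],"trq":[6.844,-0.038]}
{"k":27,"q":[-1.035,-0.512],"dq":[-1.262,-1.654],"tip":[0.451,-0.11,0.268],"trq":[6.933,-0.029]}
{"k":28,"q":[-1.06,-0.545],"dq":[-1.273,-1.676],"tip":[0.454,-0.117,0.254],"trq":[7.017,-0.022]}
{"k":29,"q":[-1.085,-0.579],"dq":[-1.282,-1.695],"tip":[0.457,-0.123,0.241],"trq":[7.094,-0.017]}
{"k":30,"q":[-1.111,-0.613],"dq":[-1.292,-1.71],"tip":[0.459,-0.129,0.227]}
{"summary": "final tip position (m): 0.459 -0.129 0.227"}


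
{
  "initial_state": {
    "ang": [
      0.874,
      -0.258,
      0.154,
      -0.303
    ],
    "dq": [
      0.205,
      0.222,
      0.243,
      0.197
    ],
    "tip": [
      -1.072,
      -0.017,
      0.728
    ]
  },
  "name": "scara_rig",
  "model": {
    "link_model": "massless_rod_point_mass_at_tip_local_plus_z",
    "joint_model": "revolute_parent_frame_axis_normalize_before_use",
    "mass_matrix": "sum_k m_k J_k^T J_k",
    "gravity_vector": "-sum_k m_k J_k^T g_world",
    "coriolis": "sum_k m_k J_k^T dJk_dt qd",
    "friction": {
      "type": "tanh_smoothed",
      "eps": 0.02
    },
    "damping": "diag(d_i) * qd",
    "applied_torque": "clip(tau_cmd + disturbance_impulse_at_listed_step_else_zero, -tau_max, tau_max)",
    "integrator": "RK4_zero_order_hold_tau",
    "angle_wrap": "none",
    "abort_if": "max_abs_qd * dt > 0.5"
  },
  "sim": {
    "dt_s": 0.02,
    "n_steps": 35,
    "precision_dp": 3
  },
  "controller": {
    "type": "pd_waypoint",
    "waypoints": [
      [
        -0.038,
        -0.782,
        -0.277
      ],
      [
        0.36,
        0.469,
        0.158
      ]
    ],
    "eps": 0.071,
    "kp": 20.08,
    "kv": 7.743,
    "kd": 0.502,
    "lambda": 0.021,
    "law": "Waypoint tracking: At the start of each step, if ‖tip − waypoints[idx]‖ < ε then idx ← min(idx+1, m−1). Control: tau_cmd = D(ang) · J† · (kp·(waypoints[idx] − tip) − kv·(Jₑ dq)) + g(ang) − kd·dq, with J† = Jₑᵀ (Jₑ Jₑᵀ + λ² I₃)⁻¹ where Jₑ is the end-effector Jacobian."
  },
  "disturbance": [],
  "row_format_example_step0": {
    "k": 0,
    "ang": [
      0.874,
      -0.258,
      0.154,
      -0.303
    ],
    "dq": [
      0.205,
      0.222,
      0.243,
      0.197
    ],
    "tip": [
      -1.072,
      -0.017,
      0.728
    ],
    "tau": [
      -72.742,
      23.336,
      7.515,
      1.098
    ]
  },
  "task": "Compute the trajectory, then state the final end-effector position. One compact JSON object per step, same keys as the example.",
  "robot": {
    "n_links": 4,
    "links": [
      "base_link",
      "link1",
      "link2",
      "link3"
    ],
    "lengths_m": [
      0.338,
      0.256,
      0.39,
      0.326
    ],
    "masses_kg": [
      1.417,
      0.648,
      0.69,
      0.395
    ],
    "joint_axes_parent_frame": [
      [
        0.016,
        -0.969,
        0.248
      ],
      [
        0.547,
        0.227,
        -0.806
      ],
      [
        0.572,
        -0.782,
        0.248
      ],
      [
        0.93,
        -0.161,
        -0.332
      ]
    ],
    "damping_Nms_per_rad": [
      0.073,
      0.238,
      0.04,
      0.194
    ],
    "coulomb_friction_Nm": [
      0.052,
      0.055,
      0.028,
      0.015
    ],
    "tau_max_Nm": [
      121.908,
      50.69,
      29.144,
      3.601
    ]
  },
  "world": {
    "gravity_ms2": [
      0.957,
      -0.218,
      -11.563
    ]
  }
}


{"k":1,"ang":[0.858,-0.258,0.205,-0.364],"dq":[-1.711,-0.134,4.737,-5.979],"tip":[-1.071,-0.027,0.721],"tau":[-56.189,16.876,2.663,3.601]}
{"k":2,"ang":[0.815,-0.265,0.316,-0.482],"dq":[-2.596,-0.438,6.232,-5.862],"tip":[-1.059,-0.047,0.713],"tau":[-38.119,9.494,-0.402,3.082]}
{"k":3,"ang":[0.76,-0.276,0.443,-0.581],"dq":[-2.874,-0.532,6.408,-4.216],"tip":[-1.038,-0.078,0.71],"tau":[-25.735,5.019,-1.622,1.623]}
{"k":4,"ang":[0.702,-0.285,0.569,-0.653],"dq":[-2.888,-0.233,6.207,-3.042],"tip":[-1.009,-0.117,0.711],"tau":[-17.004,2.487,-1.922,0.698]}
{"k":5,"ang":[0.645,-0.286,0.69,-0.705],"dq":[-2.814,0.235,5.918,-2.111],"tip":[-0.975,-0.159,0.715],"tau":[-10.976,1.078,-1.94,0.079]}
{"k":6,"ang":[0.59,-0.278,0.806,-0.739],"dq":[-2.739,0.638,5.67,-1.307],"tip":[-0.937,-0.201,0.719],"tau":[-7.019,0.364,-1.968,-0.353]}
{"k":7,"ang":[0.536,-0.262,0.918,-0.758],"dq":[-2.682,0.881,5.488,-0.626],"tip":[-0.897,-0.242,0.719],"tau":[-4.566,0.066,-2.118,-0.641]}
{"k":8,"ang":[0.482,-0.244,1.026,-0.765],"dq":[-2.636,0.923,5.358,-0.087],"tip":[-0.855,-0.282,0.716],"tau":[-3.17,0.008,-2.445,-0.813]}
{"k":9,"ang":[0.43,-0.226,1.132,-0.763],"dq":[-2.583,0.816,5.252,0.284],"tip":[-0.813,-0.32,0.708],"tau":[-2.423,0.046,-2.949,-0.882]}
{"k":10,"ang":[0.379,-0.212,1.236,-0.754],"dq":[-2.51,0.647,5.134,0.537],"tip":[-0.771,-0.355,0.694],"tau":[-1.965,0.085,-3.585,-0.903]}
{"k":11,"ang":[0.33,-0.2,1.337,-0.742],"dq":[-2.413,0.467,4.99,0.712],"tip":[-0.729,-0.386,0.675],"tau":[-1.51,0.085,-4.285,-0.906]}
{"k":12,"ang":[0.283,-0.193,1.435,-0.726],"dq":[-2.293,0.293,4.814,0.83],"tip":[-0.687,-0.415,0.653],"tau":[-0.907,0.053,-4.979,-0.905]}
{"k":13,"ang":[0.239,-0.189,1.529,-0.708],"dq":[-2.148,0.131,4.609,0.907],"tip":[-0.645,-0.439,0.627],"tau":[-0.137,0.004,-5.616,-0.905]}
{"k":14,"ang":[0.197,-0.187,1.619,-0.69],"dq":[-1.979,-0.008,4.38,0.956],"tip":[-0.605,-0.461,0.599],"tau":[0.728,-0.052,-6.169,-0.91]}
{"k":15,"ang":[0.16,-0.189,1.704,-0.67],"dq":[-1.789,-0.103,4.134,1.01],"tip":[-0.566,-0.479,0.569],"tau":[1.591,-0.127,-6.631,-0.931]}
{"k":16,"ang":[0.126,-0.192,1.784,-0.65],"dq":[-1.574,-0.198,3.886,1.016],"tip":[-0.529,-0.495,0.538],"tau":[2.448,-0.196,-7.016,-0.936]}
{"k":17,"ang":[0.097,-0.197,1.859,-0.629],"dq":[-1.336,-0.278,3.638,1.007],"tip":[-0.493,-0.508,0.507],"tau":[3.243,-0.265,-7.326,-0.939]}
{"k":18,"ang":[0.073,-0.203,1.929,-0.609],"dq":[-1.078,-0.336,3.393,0.995],"tip":[-0.459,-0.519,0.475],"tau":[3.957,-0.339,-7.569,-0.943]}
{"k":19,"ang":[0.054,-0.21,1.995,-0.59],"dq":[-0.801,-0.375,3.153,0.98],"tip":[-0.427,-0.527,0.444],"tau":[4.586,-0.423,-7.75,-0.944]}
{"k":20,"ang":[0.041,-0.218,2.056,-0.57],"dq":[-0.506,-0.393,2.921,0.965],"tip":[-0.397,-0.534,0.412],"tau":[5.137,-0.52,-7.875,-0.941]}
{"k":21,"ang":[0.034,-0.226,2.112,-0.551],"dq":[-0.194,-0.392,2.696,0.947],"tip":[-0.369,-0.54,0.382],"tau":[5.615,-0.631,-7.948,-0.929]}
{"k":22,"ang":[0.034,-0.234,2.163,-0.533],"dq":[0.134,-0.374,2.477,0.928],"tip":[-0.342,-0.544,0.352],"tau":[6.022,-0.757,-7.968,-0.908]}
{"k":23,"ang":[0.04,-0.241,2.211,-0.514],"dq":[0.476,-0.339,2.265,0.908],"tip":[-0.318,-0.548,0.324],"tau":[6.365,-0.9,-7.936,-0.876]}
{"k":24,"ang":[0.053,-0.247,2.254,-0.497],"dq":[0.834,-0.293,2.057,0.878],"tip":[-0.295,-0.55,0.296],"tau":[6.624,-1.058,-7.851,-0.827]}
{"k":25,"ang":[0.073,-0.253,2.293,-0.479],"dq":[1.209,-0.238,1.853,0.842],"tip":[-0.275,-0.551,0.27],"tau":[6.778,-1.23,-7.707,-0.763]}
{"k":26,"ang":[0.101,-0.257,2.328,-0.463],"dq":[1.6,-0.178,1.649,0.798],"tip":[-0.256,-0.552,0.245],"tau":[6.798,-1.415,-7.5,-0.683]}
{"k":27,"ang":[0.137,-0.26,2.359,-0.448],"dq":[2.004,-0.116,1.444,0.746],"tip":[-0.239,-0.552,0.222],"tau":[6.65,-1.611,-7.222,-0.586]}
{"k":28,"ang":[0.182,-0.261,2.386,-0.433],"dq":[2.417,-0.055,1.237,0.685],"tip":[-0.224,-0.552,0.2],"tau":[6.291,-1.817,-6.864,-0.474]}
{"k":29,"ang":[0.234,-0.262,2.409,-0.42],"dq":[2.834,-0.005,1.027,0.611],"tip":[-0.21,-0.552,0.179],"tau":[5.686,-2.028,-6.419,-0.345]}
{"k":30,"ang":[0.295,-0.262,2.427,-0.409],"dq":[3.249,0.022,0.816,0.511],"tip":[-0.199,-0.552,0.159],"tau":[4.815,-2.229,-5.882,-0.194]}
{"k":31,"ang":[0.364,-0.261,2.441,-0.399],"dq":[3.651,0.034,0.6,0.417],"tip":[-0.189,-0.553,0.141],"tau":[3.607,-2.429,-5.246,-0.041]}
{"k":32,"ang":[0.44,-0.26,2.451,-0.392],"dq":[4.028,0.03,0.382,0.325],"tip":[-0.181,-0.554,0.124],"tau":[2.068,-2.627,-4.516,0.116]}
{"k":33,"ang":[0.524,-0.26,2.457,-0.386],"dq":[4.367,0.007,0.166,0.234],"tip":[-0.174,-0.557,0.108],"tau":[0.224,-2.819,-3.7,0.274]}
{"k":34,"ang":[0.615,-0.26,2.458,-0.382],"dq":[4.655,-0.029,-0.046,0.157],"tip":[-0.168,-0.561,0.092],"tau":[-1.889,-3.008,-2.815,0.428]}
{"k":35,"ang":[0.71,-0.261,2.455,-0.38],"dq":[4.882,-0.085,-0.244,0.071],"tip":[-0.163,-0.566,0.077]}
{"summary": "final tip position (m): -0.163 -0.566 0.077"}


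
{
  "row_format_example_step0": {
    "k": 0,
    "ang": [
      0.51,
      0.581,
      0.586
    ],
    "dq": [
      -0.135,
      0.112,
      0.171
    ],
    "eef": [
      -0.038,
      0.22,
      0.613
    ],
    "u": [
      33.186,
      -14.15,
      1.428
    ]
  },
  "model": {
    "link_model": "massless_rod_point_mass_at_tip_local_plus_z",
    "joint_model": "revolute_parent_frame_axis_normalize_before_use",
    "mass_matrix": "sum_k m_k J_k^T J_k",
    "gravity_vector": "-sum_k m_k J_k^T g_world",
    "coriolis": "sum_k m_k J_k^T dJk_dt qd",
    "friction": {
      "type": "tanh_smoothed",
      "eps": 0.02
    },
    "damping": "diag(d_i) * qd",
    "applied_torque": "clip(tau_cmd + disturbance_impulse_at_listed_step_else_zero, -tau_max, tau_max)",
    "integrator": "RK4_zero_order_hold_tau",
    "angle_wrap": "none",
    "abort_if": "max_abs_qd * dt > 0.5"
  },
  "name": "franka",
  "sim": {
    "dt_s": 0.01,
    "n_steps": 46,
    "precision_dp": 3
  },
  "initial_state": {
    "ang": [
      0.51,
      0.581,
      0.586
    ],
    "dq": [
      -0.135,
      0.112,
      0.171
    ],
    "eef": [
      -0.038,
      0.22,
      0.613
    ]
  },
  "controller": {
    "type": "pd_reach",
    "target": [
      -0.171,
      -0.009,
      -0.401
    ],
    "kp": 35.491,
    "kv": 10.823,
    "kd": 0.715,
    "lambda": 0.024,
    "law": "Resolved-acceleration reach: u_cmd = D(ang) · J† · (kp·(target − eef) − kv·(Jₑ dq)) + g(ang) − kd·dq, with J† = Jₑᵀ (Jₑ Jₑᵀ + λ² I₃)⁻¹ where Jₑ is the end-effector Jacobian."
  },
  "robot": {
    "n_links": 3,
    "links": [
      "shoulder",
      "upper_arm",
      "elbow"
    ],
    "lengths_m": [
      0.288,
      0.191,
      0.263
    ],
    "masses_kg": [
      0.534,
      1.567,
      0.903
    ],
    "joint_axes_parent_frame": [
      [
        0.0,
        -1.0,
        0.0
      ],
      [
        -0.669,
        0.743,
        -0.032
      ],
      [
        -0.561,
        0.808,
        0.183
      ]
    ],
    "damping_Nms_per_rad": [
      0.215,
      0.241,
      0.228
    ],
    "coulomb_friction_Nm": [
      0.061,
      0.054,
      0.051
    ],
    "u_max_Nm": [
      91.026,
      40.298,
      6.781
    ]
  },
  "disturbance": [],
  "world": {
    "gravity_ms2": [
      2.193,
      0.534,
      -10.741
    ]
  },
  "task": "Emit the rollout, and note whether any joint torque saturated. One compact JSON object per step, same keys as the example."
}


{"k":1,"ang":[0.51,0.574,0.606],"dq":[0.199,-1.474,3.777],"eef":[-0.037,0.22,0.611],"u":[28.741,-11.808,-1.39]}
{"k":2,"ang":[0.515,0.559,0.648],"dq":[0.675,-1.577,4.614],"eef":[-0.037,0.22,0.607],"u":[23.638,-10.257,-1.84]}
{"k":3,"ang":[0.524,0.544,0.696],"dq":[1.104,-1.4,4.803],"eef":[-0.039,0.221,0.601],"u":[18.93,-8.955,-1.775]}
{"k":4,"ang":[0.536,0.531,0.744],"dq":[1.458,-1.201,4.823],"eef":[-0.043,0.221,0.595],"u":[14.797,-7.791,-1.609]}
{"k":5,"ang":[0.552,0.52,0.792],"dq":[1.742,-1.03,4.789],"eef":[-0.048,0.222,0.587],"u":[11.224,-6.74,-1.436]}
{"k":6,"ang":[0.571,0.51,0.839],"dq":[1.967,-0.892,4.732],"eef":[-0.054,0.223,0.579],"u":[8.155,-5.795,-1.278]}
{"k":7,"ang":[0.591,0.502,0.886],"dq":[2.142,-0.782,4.662],"eef":[-0.061,0.224,0.571],"u":[5.528,-4.951,-1.142]}
{"k":8,"ang":[0.614,0.494,0.933],"dq":[2.277,-0.695,4.586],"eef":[-0.068,0.225,0.562],"u":[3.284,-4.203,-1.028]}
{"k":9,"ang":[0.637,0.488,0.978],"dq":[2.379,-0.625,4.506],"eef":[-0.076,0.226,0.552],"u":[1.369,-3.542,-0.935]}
{"k":10,"ang":[0.661,0.482,1.023],"dq":[2.454,-0.567,4.425],"eef":[-0.084,0.227,0.543],"u":[-0.264,-2.962,-0.862]}
{"k":11,"ang":[0.686,0.476,1.066],"dq":[2.508,-0.519,4.344],"eef":[-0.092,0.228,0.533],"u":[-1.656,-2.456,-0.808]}
{"k":12,"ang":[0.711,0.471,1.109],"dq":[2.545,-0.476,4.264],"eef":[-0.1,0.228,0.522],"u":[-2.843,-2.014,-0.77]}
{"k":13,"ang":[0.737,0.467,1.152],"dq":[2.568,-0.438,4.186],"eef":[-0.108,0.229,0.512],"u":[-3.855,-1.631,-0.747]}
{"k":14,"ang":[0.762,0.463,1.193],"dq":[2.58,-0.403,4.11],"eef":[-0.116,0.229,0.501],"u":[-4.719,-1.299,-0.736]}
{"k":15,"ang":[0.788,0.459,1.234],"dq":[2.584,-0.369,4.035],"eef":[-0.124,0.229,0.49],"u":[-5.457,-1.013,-0.737]}
{"k":16,"ang":[0.814,0.455,1.274],"dq":[2.582,-0.335,3.964],"eef":[-0.132,0.229,0.479],"u":[-6.088,-0.766,-0.747]}
{"k":17,"ang":[0.84,0.452,1.313],"dq":[2.575,-0.302,3.894],"eef":[-0.139,0.229,0.468],"u":[-6.627,-0.553,-0.765]}
{"k":18,"ang":[0.865,0.449,1.352],"dq":[2.565,-0.268,3.826],"eef":[-0.146,0.228,0.456],"u":[-7.088,-0.37,-0.789]}
{"k":19,"ang":[0.891,0.447,1.39],"dq":[2.552,-0.233,3.76],"eef":[-0.153,0.228,0.445],"u":[-7.483,-0.213,-0.819]}
{"k":20,"ang":[0.917,0.445,1.427],"dq":[2.538,-0.197,3.696],"eef":[-0.159,0.227,0.433],"u":[-7.82,-0.078,-0.853]}
{"k":21,"ang":[0.942,0.443,1.463],"dq":[2.524,-0.16,3.633],"eef":[-0.165,0.226,0.422],"u":[-8.109,0.038,-0.891]}
{"k":22,"ang":[0.967,0.441,1.499],"dq":[2.509,-0.123,3.571],"eef":[-0.171,0.226,0.41],"u":[-8.356,0.138,-0.931]}
{"k":23,"ang":[0.992,0.44,1.535],"dq":[2.495,-0.085,3.511],"eef":[-0.176,0.225,0.398],"u":[-8.566,0.224,-0.973]}
{"k":24,"ang":[1.017,0.44,1.57],"dq":[2.481,-0.046,3.451],"eef":[-0.181,0.224,0.386],"u":[-8.746,0.298,-1.016]}
{"k":25,"ang":[1.042,0.439,1.604],"dq":[2.468,-0.01,3.395],"eef":[-0.186,0.222,0.374],"u":[-8.898,0.365,-1.061]}
{"k":26,"ang":[1.066,0.44,1.637],"dq":[2.453,0.014,3.348],"eef":[-0.19,0.221,0.363],"u":[-9.027,0.438,-1.114]}
{"k":27,"ang":[1.091,0.44,1.671],"dq":[2.438,0.037,3.302],"eef":[-0.194,0.22,0.351],"u":[-9.138,0.506,-1.164]}
{"k":28,"ang":[1.115,0.44,1.703],"dq":[2.427,0.064,3.249],"eef":[-0.198,0.218,0.339],"u":[-9.232,0.564,-1.208]}
{"k":29,"ang":[1.139,0.441,1.736],"dq":[2.42,0.095,3.192],"eef":[-0.202,0.216,0.327],"u":[-9.313,0.612,-1.249]}
{"k":30,"ang":[1.163,0.442,1.767],"dq":[2.414,0.126,3.134],"eef":[-0.205,0.215,0.315],"u":[-9.383,0.654,-1.288]}
{"k":31,"ang":[1.188,0.444,1.798],"dq":[2.411,0.156,3.076],"eef":[-0.208,0.213,0.303],"u":[-9.443,0.691,-1.325]}
{"k":32,"ang":[1.212,0.445,1.829],"dq":[2.41,0.185,3.018],"eef":[-0.211,0.211,0.292],"u":[-9.496,0.726,-1.362]}
{"k":33,"ang":[1.236,0.447,1.859],"dq":[2.411,0.211,2.96],"eef":[-0.213,0.209,0.28],"u":[-9.544,0.758,-1.398]}
{"k":34,"ang":[1.26,0.45,1.888],"dq":[2.413,0.235,2.903],"eef":[-0.215,0.207,0.268],"u":[-9.59,0.789,-1.433]}
{"k":35,"ang":[1.284,0.452,1.917],"dq":[2.417,0.255,2.846],"eef":[-0.218,0.205,0.257],"u":[-9.634,0.82,-1.466]}
{"k":36,"ang":[1.308,0.455,1.945],"dq":[2.423,0.271,2.79],"eef":[-0.219,0.202,0.245],"u":[-9.679,0.851,-1.499]}
{"k":37,"ang":[1.333,0.457,1.972],"dq":[2.429,0.284,2.735],"eef":[-0.221,0.2,0.234],"u":[-9.727,0.883,-1.53]}
{"k":38,"ang":[1.357,0.46,1.999],"dq":[2.437,0.291,2.68],"eef":[-0.223,0.198,0.223],"u":[-9.78,0.916,-1.561]}
{"k":39,"ang":[1.381,0.463,2.026],"dq":[2.445,0.294,2.626],"eef":[-0.224,0.195,0.211],"u":[-9.839,0.952,-1.59]}
{"k":40,"ang":[1.406,0.466,2.052],"dq":[2.453,0.292,2.573],"eef":[-0.225,0.193,0.2],"u":[-9.905,0.99,-1.618]}
{"k":41,"ang":[1.43,0.469,2.077],"dq":[2.461,0.284,2.521],"eef":[-0.226,0.191,0.189],"u":[-9.98,1.031,-1.645]}
{"k":42,"ang":[1.455,0.472,2.102],"dq":[2.468,0.27,2.47],"eef":[-0.227,0.188,0.178],"u":[-10.065,1.076,-1.67]}
{"k":43,"ang":[1.48,0.475,2.127],"dq":[2.475,0.25,2.42],"eef":[-0.228,0.186,0.167],"u":[-10.161,1.125,-1.694]}
{"k":44,"ang":[1.504,0.477,2.151],"dq":[2.48,0.225,2.371],"eef":[-0.229,0.183,0.156],"u":[-10.268,1.178,-1.718]}
{"k":45,"ang":[1.529,0.479,2.174],"dq":[2.484,0.193,2.324],"eef":[-0.23,0.181,0.146],"u":[-10.387,1.236,-1.74]}
{"k":46,"ang":[1.554,0.481,2.197],"dq":[2.485,0.156,2.278],"eef":[-0.23,0.178,0.135]}
{"summary": "any joint saturated: no"}


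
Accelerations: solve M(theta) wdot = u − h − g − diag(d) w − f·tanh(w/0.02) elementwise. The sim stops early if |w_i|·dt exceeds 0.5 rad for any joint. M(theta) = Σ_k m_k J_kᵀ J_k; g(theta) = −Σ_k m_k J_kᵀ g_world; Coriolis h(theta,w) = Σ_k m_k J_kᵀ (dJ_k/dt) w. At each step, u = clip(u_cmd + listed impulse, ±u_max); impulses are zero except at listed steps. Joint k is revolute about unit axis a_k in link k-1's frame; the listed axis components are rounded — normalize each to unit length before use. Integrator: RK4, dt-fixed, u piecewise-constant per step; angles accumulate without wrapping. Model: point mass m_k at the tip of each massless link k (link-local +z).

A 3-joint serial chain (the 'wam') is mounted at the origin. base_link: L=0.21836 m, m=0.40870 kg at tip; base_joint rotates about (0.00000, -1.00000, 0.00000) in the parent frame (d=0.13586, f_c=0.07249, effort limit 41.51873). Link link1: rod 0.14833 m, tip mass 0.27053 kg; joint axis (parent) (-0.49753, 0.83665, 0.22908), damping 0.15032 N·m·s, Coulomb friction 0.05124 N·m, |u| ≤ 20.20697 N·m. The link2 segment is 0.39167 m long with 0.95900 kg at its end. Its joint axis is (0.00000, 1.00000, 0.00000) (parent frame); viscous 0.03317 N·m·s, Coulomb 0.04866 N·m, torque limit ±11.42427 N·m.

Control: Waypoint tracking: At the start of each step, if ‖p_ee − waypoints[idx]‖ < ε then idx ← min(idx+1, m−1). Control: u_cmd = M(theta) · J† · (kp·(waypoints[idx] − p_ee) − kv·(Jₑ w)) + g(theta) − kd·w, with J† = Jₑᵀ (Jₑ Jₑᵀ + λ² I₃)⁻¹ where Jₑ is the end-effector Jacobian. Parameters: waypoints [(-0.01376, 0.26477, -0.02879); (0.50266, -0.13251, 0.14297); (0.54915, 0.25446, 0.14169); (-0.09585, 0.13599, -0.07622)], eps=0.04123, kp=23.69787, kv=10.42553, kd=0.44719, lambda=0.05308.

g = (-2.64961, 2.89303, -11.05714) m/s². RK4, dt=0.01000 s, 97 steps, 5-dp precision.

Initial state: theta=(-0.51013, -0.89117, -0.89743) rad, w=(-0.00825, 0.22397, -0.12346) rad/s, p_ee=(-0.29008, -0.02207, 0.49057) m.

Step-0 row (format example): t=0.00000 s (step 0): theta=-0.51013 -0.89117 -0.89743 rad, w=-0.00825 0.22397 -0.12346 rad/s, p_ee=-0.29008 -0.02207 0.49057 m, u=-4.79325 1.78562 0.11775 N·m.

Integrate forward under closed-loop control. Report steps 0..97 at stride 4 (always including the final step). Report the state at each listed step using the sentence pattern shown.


t=0.04000 s (step 4): theta=-0.53458 -0.90386 -0.92469 rad, w=-0.99801 -0.51549 -1.27407 rad/s, p_ee=-0.28511 -0.01615 0.48455 m, u=-4.11000 2.99214 1.97980 N·m.
t=0.08000 s (step 8): theta=-0.58233 -0.92879 -0.98883 rad, w=-1.32677 -0.69539 -1.85367 rad/s, p_ee=-0.27645 -0.00226 0.46877 m, u=-3.68406 3.55235 3.01355 N·m.
t=0.12000 s (step 12): theta=-0.63710 -0.95793 -1.06775 rad, w=-1.38432 -0.74944 -2.05311 rad/s, p_ee=-0.26635 0.01521 0.44788 m, u=-3.36883 3.86707 3.59921 N·m.
t=0.16000 s (step 16): theta=-0.69146 -0.98810 -1.15060 rad, w=-1.32312 -0.75539 -2.07052 rad/s, p_ee=-0.25584 0.03390 0.42428 m, u=-3.12394 4.05224 3.94497 N·m.
t=0.20000 s (step 20): theta=-0.74230 -1.01808 -1.23230 rad, w=-1.21617 -0.74301 -2.00660 rad/s, p_ee=-0.24535 0.05254 0.39928 m, u=-2.92618 4.15710 4.14811 N·m.
t=0.24000 s (step 24): theta=-0.78857 -1.04740 -1.31070 rad, w=-1.09792 -0.72399 -1.90981 rad/s, p_ee=-0.23502 0.07045 0.37368 m, u=-2.74578 4.20458 4.26214 N·m.
t=0.28000 s (step 28): theta=-0.83014 -1.07593 -1.38494 rad, w=-0.98248 -0.70344 -1.80065 rad/s, p_ee=-0.22484 0.08731 0.34800 m, u=-2.56326 4.20887 4.31797 N·m.
t=0.32000 s (step 32): theta=-0.86723 -1.10365 -1.45471 rad, w=-0.87416 -0.68325 -1.68730 rad/s, p_ee=-0.21478 0.10294 0.32262 m, u=-2.37379 4.18055 4.33267 N·m.
t=0.36000 s (step 36): theta=-0.90015 -1.13057 -1.51993 rad, w=-0.77349 -0.66373 -1.57340 rad/s, p_ee=-0.20481 0.11728 0.29782 m, u=-2.17978 4.12760 4.31595 N·m.
t=0.40000 s (step 40): theta=-0.92918 -1.15673 -1.58061 rad, w=-0.67998 -0.64461 -1.46098 rad/s, p_ee=-0.19493 0.13031 0.27382 m, u=-1.98526 4.05604 4.27403 N·m.
t=0.44000 s (step 44): theta=-0.95461 -1.18213 -1.63685 rad, w=-0.59301 -0.62547 -1.35143 rad/s, p_ee=-0.18516 0.14207 0.25080 m, u=-1.79374 3.97050 4.21146 N·m.
t=0.48000 s (step 48): theta=-0.97668 -1.20675 -1.68878 rad, w=-0.51216 -0.60598 -1.24576 rad/s, p_ee=-0.17552 0.15261 0.22887 m, u=-1.60774 3.87456 4.13194 N·m.
t=0.52000 s (step 52): theta=-0.99563 -1.23059 -1.73658 rad, w=-0.43713 -0.58591 -1.14471 rad/s, p_ee=-0.16606 0.16200 0.20814 m, u=-1.42893 3.77113 4.03868 N·m.
t=0.56000 s (step 56): theta=-1.01170 -1.25361 -1.78044 rad, w=-0.36772 -0.56518 -1.04876 rad/s, p_ee=-0.15681 0.17034 0.18864 m, u=-1.25834 3.66259 3.93450 N·m.
t=0.60000 s (step 60): theta=-1.02509 -1.27579 -1.82057 rad, w=-0.30375 -0.54380 -0.95819 rad/s, p_ee=-0.14779 0.17771 0.17042 m, u=-1.09658 3.55090 3.82192 N·m.
t=0.64000 s (step 64): theta=-1.03604 -1.29710 -1.85718 rad, w=-0.24497 -0.52189 -0.87313 rad/s, p_ee=-0.13904 0.18421 0.15348 m, u=-0.94398 3.43770 3.70316 N·m.
t=0.68000 s (step 68): theta=-1.04473 -1.31753 -1.89050 rad, w=-0.19108 -0.49959 -0.79358 rad/s, p_ee=-0.13058 0.18992 0.13780 m, u=-0.80071 3.32434 3.58017 N·m.
t=0.72000 s (step 72): theta=-1.05136 -1.33707 -1.92075 rad, w=-0.14167 -0.47713 -0.71945 rad/s, p_ee=-0.12244 0.19495 0.12335 m, u=-0.66683 3.21191 3.45462 N·m.
t=0.76000 s (step 76): theta=-1.05609 -1.35570 -1.94814 rad, w=-0.09629 -0.45471 -0.65056 rad/s, p_ee=-0.11464 0.19936 0.11008 m, u=-0.54231 3.10129 3.32789 N·m.
t=0.80000 s (step 80): theta=-1.05908 -1.37344 -1.97288 rad, w=-0.05454 -0.43258 -0.58669 rad/s, p_ee=-0.10719 0.20323 0.09795 m, u=-0.42695 2.99315 3.20110 N·m.
t=0.84000 s (step 84): theta=-1.06050 -1.39032 -1.99515 rad, w=-0.01962 -0.41222 -0.52705 rad/s, p_ee=-0.10011 0.20664 0.08688 m, u=-0.31710 2.88857 3.07503 N·m.
t=0.88000 s (step 88): theta=-1.06092 -1.40649 -2.01510 rad, w=-0.00483 -0.39617 -0.47087 rad/s, p_ee=-0.09335 0.20967 0.07685 m, u=-0.19962 2.78931 2.95171 N·m.
t=0.92000 s (step 92): theta=-1.06095 -1.42199 -2.03292 rad, w=0.00200 -0.37896 -0.42072 rad/s, p_ee=-0.08690 0.21237 0.06780 m, u=-0.08484 2.69406 2.83450 N·m.
t=0.96000 s (step 96): theta=-1.06073 -1.43679 -2.04883 rad, w=0.00802 -0.36116 -0.37527 rad/s, p_ee=-0.08076 0.21479 0.05966 m, u=0.02114 2.60372 2.72326 N·m.
t=0.97000 s (step 97): theta=-1.06064 -1.44038 -2.05253 rad, w=0.00956 -0.35674 -0.36453 rad/s, p_ee=-0.07927 0.21535 0.05775 m.


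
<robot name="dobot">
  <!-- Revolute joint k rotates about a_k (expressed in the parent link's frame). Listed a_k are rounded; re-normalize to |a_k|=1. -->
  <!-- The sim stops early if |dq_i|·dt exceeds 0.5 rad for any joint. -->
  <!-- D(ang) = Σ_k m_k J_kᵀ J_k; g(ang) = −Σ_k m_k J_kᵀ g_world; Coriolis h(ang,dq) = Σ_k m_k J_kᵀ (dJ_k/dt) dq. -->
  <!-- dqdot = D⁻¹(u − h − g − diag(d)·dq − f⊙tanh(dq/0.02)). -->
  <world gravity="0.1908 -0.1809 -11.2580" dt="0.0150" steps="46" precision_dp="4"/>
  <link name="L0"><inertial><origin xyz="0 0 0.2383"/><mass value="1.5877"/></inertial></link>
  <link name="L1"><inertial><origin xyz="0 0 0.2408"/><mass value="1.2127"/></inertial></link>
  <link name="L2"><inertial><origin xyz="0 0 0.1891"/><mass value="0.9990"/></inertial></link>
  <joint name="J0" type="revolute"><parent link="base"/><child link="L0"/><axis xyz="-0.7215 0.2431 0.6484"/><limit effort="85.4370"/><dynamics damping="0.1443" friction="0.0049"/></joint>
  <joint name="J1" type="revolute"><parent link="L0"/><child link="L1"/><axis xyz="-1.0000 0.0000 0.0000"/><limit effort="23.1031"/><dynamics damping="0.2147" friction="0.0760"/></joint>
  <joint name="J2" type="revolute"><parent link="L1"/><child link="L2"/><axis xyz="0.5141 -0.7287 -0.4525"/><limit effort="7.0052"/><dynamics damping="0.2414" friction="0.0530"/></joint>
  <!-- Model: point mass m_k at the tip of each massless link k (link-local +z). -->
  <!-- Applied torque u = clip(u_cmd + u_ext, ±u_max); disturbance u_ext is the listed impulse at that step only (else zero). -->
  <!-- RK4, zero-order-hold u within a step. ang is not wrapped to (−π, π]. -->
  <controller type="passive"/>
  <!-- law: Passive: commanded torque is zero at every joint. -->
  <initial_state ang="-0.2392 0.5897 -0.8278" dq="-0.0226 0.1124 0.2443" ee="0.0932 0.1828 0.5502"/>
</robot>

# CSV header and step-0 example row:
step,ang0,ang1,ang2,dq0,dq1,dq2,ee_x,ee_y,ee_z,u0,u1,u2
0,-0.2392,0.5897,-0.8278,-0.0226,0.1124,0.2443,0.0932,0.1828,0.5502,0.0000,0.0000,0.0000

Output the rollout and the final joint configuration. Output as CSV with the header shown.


step,ang0,ang1,ang2,dq0,dq1,dq2,ee_x,ee_y,ee_z,u0,u1,u2
1,-0.2427,0.5966,-0.8261,-0.4435,0.8113,-0.0022,0.0934,0.1832,0.5494,0.0000,0.0000,0.0000
2,-0.2524,0.6140,-0.8273,-0.8367,1.4905,-0.1512,0.0944,0.1842,0.5466,0.0000,0.0000,0.0000
3,-0.2676,0.6410,-0.8306,-1.1831,2.1108,-0.2790,0.0962,0.1855,0.5419,0.0000,0.0000,0.0000
4,-0.2876,0.6770,-0.8356,-1.4834,2.6782,-0.3762,0.0988,0.1872,0.5353,0.0000,0.0000,0.0000
5,-0.3119,0.7211,-0.8417,-1.7384,3.1979,-0.4371,0.1023,0.1892,0.5270,0.0000,0.0000,0.0000
6,-0.3396,0.7727,-0.8485,-1.9483,3.6724,-0.4640,0.1066,0.1914,0.5168,0.0000,0.0000,0.0000
7,-0.3701,0.8311,-0.8555,-2.1135,4.1043,-0.4626,0.1118,0.1936,0.5048,0.0000,0.0000,0.0000
8,-0.4028,0.8957,-0.8623,-2.2353,4.4973,-0.4388,0.1179,0.1958,0.4908,0.0000,0.0000,0.0000
9,-0.4369,0.9659,-0.8686,-2.3163,4.8566,-0.3968,0.1248,0.1978,0.4750,0.0000,0.0000,0.0000
10,-0.4720,1.0412,-0.8741,-2.3592,5.1890,-0.3387,0.1324,0.1997,0.4571,0.0000,0.0000,0.0000
11,-0.5075,1.1214,-0.8786,-2.3674,5.5012,-0.2639,0.1407,0.2012,0.4371,0.0000,0.0000,0.0000
12,-0.5429,1.2062,-0.8819,-2.3434,5.8000,-0.1706,0.1493,0.2024,0.4149,0.0000,0.0000,0.0000
13,-0.5777,1.2954,-0.8836,-2.2894,6.0912,-0.0557,0.1582,0.2030,0.3905,0.0000,0.0000,0.0000
14,-0.6114,1.3888,-0.8837,-2.1971,6.3594,0.0291,0.1671,0.2031,0.3638,0.0000,0.0000,0.0000
15,-0.6434,1.4861,-0.8828,-2.0682,6.6143,0.0932,0.1756,0.2025,0.3346,0.0000,0.0000,0.0000
16,-0.6733,1.5874,-0.8805,-1.9143,6.8880,0.2250,0.1835,0.2010,0.3029,0.0000,0.0000,0.0000
17,-0.7007,1.6928,-0.8758,-1.7289,7.1756,0.4206,0.1902,0.1986,0.2687,0.0000,0.0000,0.0000
18,-0.7250,1.8027,-0.8676,-1.5047,7.4730,0.6788,0.1955,0.1951,0.2320,0.0000,0.0000,0.0000
19,-0.7456,1.9170,-0.8551,-1.2319,7.7759,1.0031,0.1988,0.1903,0.1931,0.0000,0.0000,0.0000
20,-0.7617,2.0360,-0.8372,-0.8983,8.0792,1.4015,0.1997,0.1840,0.1521,0.0000,0.0000,0.0000
21,-0.7722,2.1594,-0.8126,-0.4889,8.3771,1.8885,0.1975,0.1761,0.1092,0.0000,0.0000,0.0000
22,-0.7759,2.2872,-0.7799,0.0133,8.6623,2.4882,0.1919,0.1661,0.0650,0.0000,0.0000,0.0000
23,-0.7712,2.4192,-0.7372,0.6216,8.9260,3.2376,0.1824,0.1539,0.0200,0.0000,0.0000,0.0000
24,-0.7567,2.5548,-0.6819,1.3368,9.1551,4.1809,0.1685,0.1389,-0.0248,0.0000,0.0000,0.0000
25,-0.7308,2.6936,-0.6106,2.1189,9.3330,5.3545,0.1499,0.1206,-0.0684,0.0000,0.0000,0.0000
26,-0.6933,2.8344,-0.5202,2.8495,9.4368,6.7265,0.1266,0.0984,-0.1091,0.0000,0.0000,0.0000
27,-0.6467,2.9762,-0.4088,3.3067,9.4436,8.0965,0.0988,0.0717,-0.1450,0.0000,0.0000,0.0000
28,-0.5969,3.1172,-0.2794,3.2219,9.3539,9.0408,0.0675,0.0403,-0.1738,0.0000,0.0000,0.0000
29,-0.5535,3.2565,-0.1423,2.4588,9.2132,9.0693,0.0344,0.0045,-0.1940,0.0000,0.0000,0.0000
30,-0.5258,3.3937,-0.0132,1.1699,9.0852,7.9564,0.0019,-0.0348,-0.2053,0.0000,0.0000,0.0000
31,-0.5192,3.5292,0.0916,-0.2911,8.9880,5.8914,-0.0285,-0.0760,-0.2092,0.0000,0.0000,0.0000
32,-0.5338,3.6633,0.1609,-1.6159,8.8820,3.2944,-0.0559,-0.1179,-0.2081,0.0000,0.0000,0.0000
33,-0.5663,3.7954,0.1898,-2.6739,8.7154,0.5634,-0.0810,-0.1596,-0.2041,0.0000,0.0000,0.0000
34,-0.6126,3.9244,0.1790,-3.4549,8.4655,-1.9607,-0.1047,-0.2006,-0.1982,0.0000,0.0000,0.0000
35,-0.6689,4.0489,0.1326,-4.0188,8.1340,-4.1633,-0.1280,-0.2404,-0.1907,0.0000,0.0000,0.0000
36,-0.7323,4.1681,0.0562,-4.4132,7.7513,-5.9331,-0.1518,-0.2780,-0.1815,0.0000,0.0000,0.0000
37,-0.8006,4.2815,-0.0427,-4.6667,7.3652,-7.1570,-0.1765,-0.3126,-0.1701,0.0000,0.0000,0.0000
38,-0.8717,4.3893,-0.1552,-4.7974,7.0287,-7.7327,-0.2024,-0.3429,-0.1565,0.0000,0.0000,0.0000
39,-0.9440,4.4928,-0.2712,-4.8287,6.7843,-7.6238,-0.2297,-0.3680,-0.1410,0.0000,0.0000,0.0000
40,-1.0163,4.5934,-0.3810,-4.8010,6.6441,-6.9313,-0.2579,-0.3872,-0.1243,0.0000,0.0000,0.0000
41,-1.0880,4.6925,-0.4774,-4.7637,6.5847,-5.8846,-0.2867,-0.4006,-0.1074,0.0000,0.0000,0.0000
42,-1.1593,4.7911,-0.5570,-4.7540,6.5634,-4.7332,-0.3156,-0.4085,-0.0912,0.0000,0.0000,0.0000
43,-1.2308,4.8894,-0.6197,-4.7874,6.5411,-3.6499,-0.3442,-0.4117,-0.0764,0.0000,0.0000,0.0000
44,-1.3032,4.9872,-0.6673,-4.8620,6.4920,-2.7143,-0.3722,-0.4107,-0.0636,0.0000,0.0000,0.0000
45,-1.3769,5.0840,-0.7020,-4.9686,6.4022,-1.9445,-0.3992,-0.4062,-0.0529,0.0000,0.0000,0.0000
46,-1.4523,5.1790,-0.7264,-5.0955,6.2649,-1.3291,-0.4252,-0.3985,-0.0445,,,
# final ang (rad): -1.4523 5.1790 -0.7264
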